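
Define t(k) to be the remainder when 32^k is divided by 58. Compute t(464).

We have t(1) = 32, t(2) = 38, t(3) = 56, t(4) = 52, t(5) = 40, t(6) = 4, t(7) = 12, t(8) = 36, t(9) = 50, t(10) = 34, t(11) = 44, t(12) = 16, t(13) = 48, t(14) = 28, t(15) = 26, t(16) = 20, t(17) = 2, t(18) = 6, t(19) = 18, t(20) = 54, t(21) = 46, t(22) = 22, t(23) = 8, t(24) = 24, t(25) = 14, t(26) = 42, t(27) = 10, t(28) = 30, t(29) = 32.
The sequence repeats with period 28.
(464 - 1) mod 28 = 15, so t(464) = t(16) = 20.

20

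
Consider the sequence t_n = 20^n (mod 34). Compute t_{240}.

Computing terms: t_0 = 1; t_1 = 20; t_2 = 26; t_3 = 10; t_4 = 30; t_5 = 22; t_6 = 32; t_7 = 28; t_8 = 16; t_9 = 14; t_{10} = 8; t_{11} = 24; t_{12} = 4; t_{13} = 12; t_{14} = 2; t_{15} = 6; t_{16} = 18; t_{17} = 20.
Since t_{17} = t_1 = 20, the sequence is eventually periodic: after a pre-period of length 1 it cycles with period 16.
For n ≥ 1, t_n depends only on (n - 1) mod 16. (240 - 1) mod 16 = 15, so t_{240} = t_{16} = 18.

18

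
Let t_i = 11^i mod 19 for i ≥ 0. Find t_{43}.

11

Listing terms: t_0 = 1; t_1 = 11; t_2 = 7; t_3 = 1.
The sequence repeats with period 3.
(43 - 0) mod 3 = 1, so t_{43} = t_1 = 11.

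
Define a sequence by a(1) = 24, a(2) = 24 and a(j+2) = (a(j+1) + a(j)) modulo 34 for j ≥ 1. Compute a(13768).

We have a(1) = 24; a(2) = 24; a(3) = 14; a(4) = 4; a(5) = 18; a(6) = 22; a(7) = 6; a(8) = 28; a(9) = 0; a(10) = 28; a(11) = 28; a(12) = 22; a(13) = 16; a(14) = 4; a(15) = 20; a(16) = 24; a(17) = 10; a(18) = 0; a(19) = 10; a(20) = 10; a(21) = 20; a(22) = 30; a(23) = 16; a(24) = 12; a(25) = 28; a(26) = 6; a(27) = 0; a(28) = 6; a(29) = 6; a(30) = 12; a(31) = 18; a(32) = 30; a(33) = 14; a(34) = 10; a(35) = 24; a(36) = 0; a(37) = 24; a(38) = 24.
The sequence repeats with period 36.
So a(13768) = a(1 + ((13768-1) mod 36)) = a(16) = 24.

24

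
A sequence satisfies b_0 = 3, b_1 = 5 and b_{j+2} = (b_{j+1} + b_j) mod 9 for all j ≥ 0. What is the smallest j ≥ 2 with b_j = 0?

Computing terms: b_0 = 3; b_1 = 5; b_2 = 8; b_3 = 4; b_4 = 3; b_5 = 7; b_6 = 1; b_7 = 8; b_8 = 0; b_9 = 8; b_{10} = 8; b_{11} = 7; b_{12} = 6; b_{13} = 4; b_{14} = 1; b_{15} = 5; b_{16} = 6; b_{17} = 2; b_{18} = 8; b_{19} = 1; b_{20} = 0; b_{21} = 1; b_{22} = 1; b_{23} = 2; b_{24} = 3; b_{25} = 5.
Since (b_{24}, b_{25}) = (b_0, b_1) = (3, 5) (two consecutive terms determine the rest), the sequence is periodic with period 24.
The value 0 first appears (with j ≥ 2) at b_8.

8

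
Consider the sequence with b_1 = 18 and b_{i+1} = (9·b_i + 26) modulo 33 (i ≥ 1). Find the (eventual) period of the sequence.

We have b_1 = 18; b_2 = 23; b_3 = 2; b_4 = 11; b_5 = 26; b_6 = 29; b_7 = 23.
Since b_7 = b_2 = 23, the sequence is eventually periodic: after a pre-period of length 1 it cycles with period 5.

5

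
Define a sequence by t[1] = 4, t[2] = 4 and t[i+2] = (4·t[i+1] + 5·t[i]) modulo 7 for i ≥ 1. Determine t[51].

Listing terms: t[1] = 4,  t[2] = 4,  t[3] = 1,  t[4] = 3,  t[5] = 3,  t[6] = 6,  t[7] = 4,  t[8] = 4.
The sequence repeats with period 6.
(51 - 1) mod 6 = 2, so t[51] = t[3] = 1.

1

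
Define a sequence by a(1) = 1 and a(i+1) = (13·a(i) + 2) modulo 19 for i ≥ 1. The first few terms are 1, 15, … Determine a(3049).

a(1) = 1,  a(2) = 15,  a(3) = 7,  a(4) = 17,  a(5) = 14,  a(6) = 13,  a(7) = 0,  a(8) = 2,  a(9) = 9,  a(10) = 5,  a(11) = 10,  a(12) = 18,  a(13) = 8,  a(14) = 11,  a(15) = 12,  a(16) = 6,  a(17) = 4,  a(18) = 16,  a(19) = 1.
Since a(19) = a(1) = 1, the sequence is periodic with period 18.
So a(3049) = a(1 + ((3049-1) mod 18)) = a(7) = 0.

0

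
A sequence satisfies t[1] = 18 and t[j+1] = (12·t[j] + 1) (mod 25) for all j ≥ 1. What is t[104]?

Computing terms: t[1] = 18,  t[2] = 17,  t[3] = 5,  t[4] = 11,  t[5] = 8,  t[6] = 22,  t[7] = 15,  t[8] = 6,  t[9] = 23,  t[10] = 2,  t[11] = 0,  t[12] = 1,  t[13] = 13,  t[14] = 7,  t[15] = 10,  t[16] = 21,  t[17] = 3,  t[18] = 12,  t[19] = 20,  t[20] = 16,  t[21] = 18.
The sequence repeats with period 20.
(104 - 1) mod 20 = 3, so t[104] = t[4] = 11.

11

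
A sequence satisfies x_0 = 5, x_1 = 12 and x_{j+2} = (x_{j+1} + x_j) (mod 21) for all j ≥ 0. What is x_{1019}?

Listing terms: x_0 = 5,  x_1 = 12,  x_2 = 17,  x_3 = 8,  x_4 = 4,  x_5 = 12,  x_6 = 16,  x_7 = 7,  x_8 = 2,  x_9 = 9,  x_{10} = 11,  x_{11} = 20,  x_{12} = 10,  x_{13} = 9,  x_{14} = 19,  x_{15} = 7,  x_{16} = 5,  x_{17} = 12.
The sequence repeats with period 16.
(1019 - 0) mod 16 = 11, so x_{1019} = x_{11} = 20.

20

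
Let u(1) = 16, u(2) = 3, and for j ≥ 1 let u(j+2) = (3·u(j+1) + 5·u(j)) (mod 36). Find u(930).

u(1) = 16, u(2) = 3, u(3) = 17, u(4) = 30, u(5) = 31, u(6) = 27, u(7) = 20, u(8) = 15, u(9) = 1, u(10) = 6, u(11) = 23, u(12) = 27, u(13) = 16, u(14) = 3.
Since (u(13), u(14)) = (u(1), u(2)) = (16, 3) (two consecutive terms determine the rest), the sequence is periodic with period 12.
So u(930) = u(1 + ((930-1) mod 12)) = u(6) = 27.

27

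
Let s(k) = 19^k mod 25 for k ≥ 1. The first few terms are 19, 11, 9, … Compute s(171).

Computing terms: s(1) = 19, s(2) = 11, s(3) = 9, s(4) = 21, s(5) = 24, s(6) = 6, s(7) = 14, s(8) = 16, s(9) = 4, s(10) = 1, s(11) = 19.
Since s(11) = s(1) = 19, the sequence is periodic with period 10.
So s(171) = s(1 + ((171-1) mod 10)) = s(1) = 19.

19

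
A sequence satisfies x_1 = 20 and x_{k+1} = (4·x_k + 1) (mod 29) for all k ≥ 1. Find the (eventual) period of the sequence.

Computing terms: x_1 = 20,  x_2 = 23,  x_3 = 6,  x_4 = 25,  x_5 = 14,  x_6 = 28,  x_7 = 26,  x_8 = 18,  x_9 = 15,  x_{10} = 3,  x_{11} = 13,  x_{12} = 24,  x_{13} = 10,  x_{14} = 12,  x_{15} = 20.
Since x_{15} = x_1 = 20, the sequence is periodic with period 14.

14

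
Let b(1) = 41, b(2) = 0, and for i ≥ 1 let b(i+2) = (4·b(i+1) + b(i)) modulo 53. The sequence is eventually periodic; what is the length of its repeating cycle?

36

Listing terms: b(1) = 41; b(2) = 0; b(3) = 41; b(4) = 5; b(5) = 8; b(6) = 37; b(7) = 50; b(8) = 25; b(9) = 44; b(10) = 42; b(11) = 0; b(12) = 42; b(13) = 9; b(14) = 25; b(15) = 3; b(16) = 37; b(17) = 45; b(18) = 5; b(19) = 12; b(20) = 0; b(21) = 12; b(22) = 48; b(23) = 45; b(24) = 16; b(25) = 3; b(26) = 28; b(27) = 9; b(28) = 11; b(29) = 0; b(30) = 11; b(31) = 44; b(32) = 28; b(33) = 50; b(34) = 16; b(35) = 8; b(36) = 48; b(37) = 41; b(38) = 0.
The sequence repeats with period 36.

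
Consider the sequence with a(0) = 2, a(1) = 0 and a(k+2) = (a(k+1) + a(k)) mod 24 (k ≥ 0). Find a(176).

Computing terms: a(0) = 2,  a(1) = 0,  a(2) = 2,  a(3) = 2,  a(4) = 4,  a(5) = 6,  a(6) = 10,  a(7) = 16,  a(8) = 2,  a(9) = 18,  a(10) = 20,  a(11) = 14,  a(12) = 10,  a(13) = 0,  a(14) = 10,  a(15) = 10,  a(16) = 20,  a(17) = 6,  a(18) = 2,  a(19) = 8,  a(20) = 10,  a(21) = 18,  a(22) = 4,  a(23) = 22,  a(24) = 2,  a(25) = 0.
Since (a(24), a(25)) = (a(0), a(1)) = (2, 0) (two consecutive terms determine the rest), the sequence is periodic with period 24.
(176 - 0) mod 24 = 8, so a(176) = a(8) = 2.

2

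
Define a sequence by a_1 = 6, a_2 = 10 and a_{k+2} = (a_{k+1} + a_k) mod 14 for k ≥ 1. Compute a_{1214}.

2

Listing terms: a_1 = 6, a_2 = 10, a_3 = 2, a_4 = 12, a_5 = 0, a_6 = 12, a_7 = 12, a_8 = 10, a_9 = 8, a_{10} = 4, a_{11} = 12, a_{12} = 2, a_{13} = 0, a_{14} = 2, a_{15} = 2, a_{16} = 4, a_{17} = 6, a_{18} = 10.
Since (a_{17}, a_{18}) = (a_1, a_2) = (6, 10) (two consecutive terms determine the rest), the sequence is periodic with period 16.
So a_{1214} = a_{1 + ((1214-1) mod 16)} = a_{14} = 2.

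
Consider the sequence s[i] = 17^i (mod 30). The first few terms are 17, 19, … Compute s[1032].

We have s[1] = 17, s[2] = 19, s[3] = 23, s[4] = 1, s[5] = 17.
The sequence repeats with period 4.
So s[1032] = s[1 + ((1032-1) mod 4)] = s[4] = 1.

1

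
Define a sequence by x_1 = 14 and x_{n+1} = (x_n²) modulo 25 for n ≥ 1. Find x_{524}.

6

Computing terms: x_1 = 14; x_2 = 21; x_3 = 16; x_4 = 6; x_5 = 11; x_6 = 21.
Since x_6 = x_2 = 21, the sequence is eventually periodic: after a pre-period of length 1 it cycles with period 4.
For n ≥ 2, x_n depends only on (n - 2) mod 4. (524 - 2) mod 4 = 2, so x_{524} = x_4 = 6.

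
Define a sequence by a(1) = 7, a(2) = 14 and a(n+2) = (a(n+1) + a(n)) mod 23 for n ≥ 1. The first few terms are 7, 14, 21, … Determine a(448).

a(1) = 7, a(2) = 14, a(3) = 21, a(4) = 12, a(5) = 10, a(6) = 22, a(7) = 9, a(8) = 8, a(9) = 17, a(10) = 2, a(11) = 19, a(12) = 21, a(13) = 17, a(14) = 15, a(15) = 9, a(16) = 1, a(17) = 10, a(18) = 11, a(19) = 21, a(20) = 9, a(21) = 7, a(22) = 16, a(23) = 0, a(24) = 16, a(25) = 16, a(26) = 9, a(27) = 2, a(28) = 11, a(29) = 13, a(30) = 1, a(31) = 14, a(32) = 15, a(33) = 6, a(34) = 21, a(35) = 4, a(36) = 2, a(37) = 6, a(38) = 8, a(39) = 14, a(40) = 22, a(41) = 13, a(42) = 12, a(43) = 2, a(44) = 14, a(45) = 16, a(46) = 7, a(47) = 0, a(48) = 7, a(49) = 7, a(50) = 14.
Since (a(49), a(50)) = (a(1), a(2)) = (7, 14) (two consecutive terms determine the rest), the sequence is periodic with period 48.
So a(448) = a(1 + ((448-1) mod 48)) = a(16) = 1.

1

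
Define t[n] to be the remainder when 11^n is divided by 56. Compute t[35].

51

Computing terms: t[1] = 11; t[2] = 9; t[3] = 43; t[4] = 25; t[5] = 51; t[6] = 1; t[7] = 11.
The sequence repeats with period 6.
(35 - 1) mod 6 = 4, so t[35] = t[5] = 51.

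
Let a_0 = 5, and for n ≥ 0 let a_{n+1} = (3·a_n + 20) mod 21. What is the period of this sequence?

6

We have a_0 = 5,  a_1 = 14,  a_2 = 20,  a_3 = 17,  a_4 = 8,  a_5 = 2,  a_6 = 5.
The sequence repeats with period 6.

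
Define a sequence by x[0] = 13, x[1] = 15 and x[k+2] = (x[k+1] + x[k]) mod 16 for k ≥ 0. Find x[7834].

We have x[0] = 13; x[1] = 15; x[2] = 12; x[3] = 11; x[4] = 7; x[5] = 2; x[6] = 9; x[7] = 11; x[8] = 4; x[9] = 15; x[10] = 3; x[11] = 2; x[12] = 5; x[13] = 7; x[14] = 12; x[15] = 3; x[16] = 15; x[17] = 2; x[18] = 1; x[19] = 3; x[20] = 4; x[21] = 7; x[22] = 11; x[23] = 2; x[24] = 13; x[25] = 15.
Since (x[24], x[25]) = (x[0], x[1]) = (13, 15) (two consecutive terms determine the rest), the sequence is periodic with period 24.
So x[7834] = x[0 + ((7834-0) mod 24)] = x[10] = 3.

3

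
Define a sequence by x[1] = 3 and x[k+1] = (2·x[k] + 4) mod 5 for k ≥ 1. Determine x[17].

3

Listing terms: x[1] = 3; x[2] = 0; x[3] = 4; x[4] = 2; x[5] = 3.
The sequence repeats with period 4.
So x[17] = x[1 + ((17-1) mod 4)] = x[1] = 3.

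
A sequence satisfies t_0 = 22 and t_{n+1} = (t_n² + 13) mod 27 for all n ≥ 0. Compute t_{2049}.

23

We have t_0 = 22,  t_1 = 11,  t_2 = 26,  t_3 = 14,  t_4 = 20,  t_5 = 8,  t_6 = 23,  t_7 = 2,  t_8 = 17,  t_9 = 5,  t_{10} = 11.
Since t_{10} = t_1 = 11, the sequence is eventually periodic: after a pre-period of length 1 it cycles with period 9.
For n ≥ 1, t_n depends only on (n - 1) mod 9. (2049 - 1) mod 9 = 5, so t_{2049} = t_6 = 23.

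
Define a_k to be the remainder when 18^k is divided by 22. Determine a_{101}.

18

Listing terms: a_1 = 18; a_2 = 16; a_3 = 2; a_4 = 14; a_5 = 10; a_6 = 4; a_7 = 6; a_8 = 20; a_9 = 8; a_{10} = 12; a_{11} = 18.
Since a_{11} = a_1 = 18, the sequence is periodic with period 10.
(101 - 1) mod 10 = 0, so a_{101} = a_1 = 18.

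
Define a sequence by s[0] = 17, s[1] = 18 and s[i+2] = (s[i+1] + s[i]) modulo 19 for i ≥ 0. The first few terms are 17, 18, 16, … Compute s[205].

9

s[0] = 17, s[1] = 18, s[2] = 16, s[3] = 15, s[4] = 12, s[5] = 8, s[6] = 1, s[7] = 9, s[8] = 10, s[9] = 0, s[10] = 10, s[11] = 10, s[12] = 1, s[13] = 11, s[14] = 12, s[15] = 4, s[16] = 16, s[17] = 1, s[18] = 17, s[19] = 18.
Since (s[18], s[19]) = (s[0], s[1]) = (17, 18) (two consecutive terms determine the rest), the sequence is periodic with period 18.
(205 - 0) mod 18 = 7, so s[205] = s[7] = 9.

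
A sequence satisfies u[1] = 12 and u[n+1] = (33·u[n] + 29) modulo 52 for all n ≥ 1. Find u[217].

We have u[1] = 12, u[2] = 9, u[3] = 14, u[4] = 23, u[5] = 8, u[6] = 33, u[7] = 26, u[8] = 3, u[9] = 24, u[10] = 41, u[11] = 30, u[12] = 31, u[13] = 12.
Since u[13] = u[1] = 12, the sequence is periodic with period 12.
(217 - 1) mod 12 = 0, so u[217] = u[1] = 12.

12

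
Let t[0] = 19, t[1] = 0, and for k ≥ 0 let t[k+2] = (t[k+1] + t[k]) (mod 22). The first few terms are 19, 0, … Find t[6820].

Computing terms: t[0] = 19,  t[1] = 0,  t[2] = 19,  t[3] = 19,  t[4] = 16,  t[5] = 13,  t[6] = 7,  t[7] = 20,  t[8] = 5,  t[9] = 3,  t[10] = 8,  t[11] = 11,  t[12] = 19,  t[13] = 8,  t[14] = 5,  t[15] = 13,  t[16] = 18,  t[17] = 9,  t[18] = 5,  t[19] = 14,  t[20] = 19,  t[21] = 11,  t[22] = 8,  t[23] = 19,  t[24] = 5,  t[25] = 2,  t[26] = 7,  t[27] = 9,  t[28] = 16,  t[29] = 3,  t[30] = 19,  t[31] = 0.
The sequence repeats with period 30.
(6820 - 0) mod 30 = 10, so t[6820] = t[10] = 8.

8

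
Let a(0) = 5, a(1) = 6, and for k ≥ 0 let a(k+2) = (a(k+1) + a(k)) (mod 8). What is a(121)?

6

Computing terms: a(0) = 5; a(1) = 6; a(2) = 3; a(3) = 1; a(4) = 4; a(5) = 5; a(6) = 1; a(7) = 6; a(8) = 7; a(9) = 5; a(10) = 4; a(11) = 1; a(12) = 5; a(13) = 6.
Since (a(12), a(13)) = (a(0), a(1)) = (5, 6) (two consecutive terms determine the rest), the sequence is periodic with period 12.
So a(121) = a(0 + ((121-0) mod 12)) = a(1) = 6.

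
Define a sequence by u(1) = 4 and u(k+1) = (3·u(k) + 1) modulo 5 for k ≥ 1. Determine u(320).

1

Computing terms: u(1) = 4; u(2) = 3; u(3) = 0; u(4) = 1; u(5) = 4.
The sequence repeats with period 4.
(320 - 1) mod 4 = 3, so u(320) = u(4) = 1.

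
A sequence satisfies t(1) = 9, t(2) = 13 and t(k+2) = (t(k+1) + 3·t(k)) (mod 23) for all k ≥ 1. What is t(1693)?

0

We have t(1) = 9; t(2) = 13; t(3) = 17; t(4) = 10; t(5) = 15; t(6) = 22; t(7) = 21; t(8) = 18; t(9) = 12; t(10) = 20; t(11) = 10; t(12) = 1; t(13) = 8; t(14) = 11; t(15) = 12; t(16) = 22; t(17) = 12; t(18) = 9; t(19) = 22; t(20) = 3; t(21) = 0; t(22) = 9; t(23) = 9; t(24) = 13.
Since (t(23), t(24)) = (t(1), t(2)) = (9, 13) (two consecutive terms determine the rest), the sequence is periodic with period 22.
(1693 - 1) mod 22 = 20, so t(1693) = t(21) = 0.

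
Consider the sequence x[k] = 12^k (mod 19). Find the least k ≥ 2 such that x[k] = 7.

Listing terms: x[1] = 12,  x[2] = 11,  x[3] = 18,  x[4] = 7,  x[5] = 8,  x[6] = 1,  x[7] = 12.
The sequence repeats with period 6.
The value 7 first appears (with k ≥ 2) at x[4].

4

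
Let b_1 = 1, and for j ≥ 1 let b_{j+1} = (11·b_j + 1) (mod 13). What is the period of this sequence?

12

b_1 = 1,  b_2 = 12,  b_3 = 3,  b_4 = 8,  b_5 = 11,  b_6 = 5,  b_7 = 4,  b_8 = 6,  b_9 = 2,  b_{10} = 10,  b_{11} = 7,  b_{12} = 0,  b_{13} = 1.
The sequence repeats with period 12.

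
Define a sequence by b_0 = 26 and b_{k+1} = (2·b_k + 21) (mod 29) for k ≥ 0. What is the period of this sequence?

28

Listing terms: b_0 = 26, b_1 = 15, b_2 = 22, b_3 = 7, b_4 = 6, b_5 = 4, b_6 = 0, b_7 = 21, b_8 = 5, b_9 = 2, b_{10} = 25, b_{11} = 13, b_{12} = 18, b_{13} = 28, b_{14} = 19, b_{15} = 1, b_{16} = 23, b_{17} = 9, b_{18} = 10, b_{19} = 12, b_{20} = 16, b_{21} = 24, b_{22} = 11, b_{23} = 14, b_{24} = 20, b_{25} = 3, b_{26} = 27, b_{27} = 17, b_{28} = 26.
The sequence repeats with period 28.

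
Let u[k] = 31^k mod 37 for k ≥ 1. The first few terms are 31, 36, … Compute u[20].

1

We have u[1] = 31, u[2] = 36, u[3] = 6, u[4] = 1, u[5] = 31.
The sequence repeats with period 4.
So u[20] = u[1 + ((20-1) mod 4)] = u[4] = 1.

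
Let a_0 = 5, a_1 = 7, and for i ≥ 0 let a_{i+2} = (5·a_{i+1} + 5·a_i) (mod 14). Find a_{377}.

We have a_0 = 5; a_1 = 7; a_2 = 4; a_3 = 13; a_4 = 1; a_5 = 0; a_6 = 5; a_7 = 11; a_8 = 10; a_9 = 7; a_{10} = 1; a_{11} = 12; a_{12} = 9; a_{13} = 7; a_{14} = 10; a_{15} = 1; a_{16} = 13; a_{17} = 0; a_{18} = 9; a_{19} = 3; a_{20} = 4; a_{21} = 7; a_{22} = 13; a_{23} = 2; a_{24} = 5; a_{25} = 7.
The sequence repeats with period 24.
(377 - 0) mod 24 = 17, so a_{377} = a_{17} = 0.

0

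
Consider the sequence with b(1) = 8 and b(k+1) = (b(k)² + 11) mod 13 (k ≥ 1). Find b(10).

We have b(1) = 8,  b(2) = 10,  b(3) = 7,  b(4) = 8.
Since b(4) = b(1) = 8, the sequence is periodic with period 3.
So b(10) = b(1 + ((10-1) mod 3)) = b(1) = 8.

8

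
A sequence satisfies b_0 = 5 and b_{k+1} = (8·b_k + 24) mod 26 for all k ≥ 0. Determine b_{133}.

12

Listing terms: b_0 = 5; b_1 = 12; b_2 = 16; b_3 = 22; b_4 = 18; b_5 = 12.
Since b_5 = b_1 = 12, the sequence is eventually periodic: after a pre-period of length 1 it cycles with period 4.
For k ≥ 1, b_k depends only on (k - 1) mod 4. (133 - 1) mod 4 = 0, so b_{133} = b_1 = 12.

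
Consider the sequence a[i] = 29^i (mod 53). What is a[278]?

10

a[1] = 29; a[2] = 46; a[3] = 9; a[4] = 49; a[5] = 43; a[6] = 28; a[7] = 17; a[8] = 16; a[9] = 40; a[10] = 47; a[11] = 38; a[12] = 42; a[13] = 52; a[14] = 24; a[15] = 7; a[16] = 44; a[17] = 4; a[18] = 10; a[19] = 25; a[20] = 36; a[21] = 37; a[22] = 13; a[23] = 6; a[24] = 15; a[25] = 11; a[26] = 1; a[27] = 29.
Since a[27] = a[1] = 29, the sequence is periodic with period 26.
(278 - 1) mod 26 = 17, so a[278] = a[18] = 10.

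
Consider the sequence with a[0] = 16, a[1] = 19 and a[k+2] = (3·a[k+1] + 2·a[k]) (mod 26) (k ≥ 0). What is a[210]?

We have a[0] = 16; a[1] = 19; a[2] = 11; a[3] = 19; a[4] = 1; a[5] = 15; a[6] = 21; a[7] = 15; a[8] = 9; a[9] = 5; a[10] = 7; a[11] = 5; a[12] = 3; a[13] = 19; a[14] = 11.
Since (a[13], a[14]) = (a[1], a[2]) = (19, 11) (two consecutive terms determine the rest), the sequence is eventually periodic: after a pre-period of length 1 it cycles with period 12.
For k ≥ 1, a[k] depends only on (k - 1) mod 12. (210 - 1) mod 12 = 5, so a[210] = a[6] = 21.

21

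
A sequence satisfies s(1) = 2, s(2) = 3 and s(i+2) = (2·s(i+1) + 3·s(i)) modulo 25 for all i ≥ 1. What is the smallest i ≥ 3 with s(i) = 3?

6

Listing terms: s(1) = 2,  s(2) = 3,  s(3) = 12,  s(4) = 8,  s(5) = 2,  s(6) = 3.
Since (s(5), s(6)) = (s(1), s(2)) = (2, 3) (two consecutive terms determine the rest), the sequence is periodic with period 4.
The value 3 next appears (with i ≥ 3) at s(6).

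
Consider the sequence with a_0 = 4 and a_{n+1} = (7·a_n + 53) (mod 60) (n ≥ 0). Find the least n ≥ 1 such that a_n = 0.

10

Computing terms: a_0 = 4; a_1 = 21; a_2 = 20; a_3 = 13; a_4 = 24; a_5 = 41; a_6 = 40; a_7 = 33; a_8 = 44; a_9 = 1; a_{10} = 0; a_{11} = 53; a_{12} = 4.
Since a_{12} = a_0 = 4, the sequence is periodic with period 12.
The value 0 first appears (with n ≥ 1) at a_{10}.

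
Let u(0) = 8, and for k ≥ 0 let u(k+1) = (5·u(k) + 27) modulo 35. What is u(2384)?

12

Computing terms: u(0) = 8,  u(1) = 32,  u(2) = 12,  u(3) = 17,  u(4) = 7,  u(5) = 27,  u(6) = 22,  u(7) = 32.
Since u(7) = u(1) = 32, the sequence is eventually periodic: after a pre-period of length 1 it cycles with period 6.
For k ≥ 1, u(k) depends only on (k - 1) mod 6. (2384 - 1) mod 6 = 1, so u(2384) = u(2) = 12.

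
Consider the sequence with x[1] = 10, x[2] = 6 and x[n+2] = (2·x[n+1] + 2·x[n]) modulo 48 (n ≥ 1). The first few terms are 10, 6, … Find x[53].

0

Computing terms: x[1] = 10, x[2] = 6, x[3] = 32, x[4] = 28, x[5] = 24, x[6] = 8, x[7] = 16, x[8] = 0, x[9] = 32, x[10] = 16, x[11] = 0.
Since (x[10], x[11]) = (x[7], x[8]) = (16, 0) (two consecutive terms determine the rest), the sequence is eventually periodic: after a pre-period of length 6 it cycles with period 3.
For n ≥ 7, x[n] depends only on (n - 7) mod 3. (53 - 7) mod 3 = 1, so x[53] = x[8] = 0.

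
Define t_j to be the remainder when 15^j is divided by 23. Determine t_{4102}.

3

Listing terms: t_0 = 1,  t_1 = 15,  t_2 = 18,  t_3 = 17,  t_4 = 2,  t_5 = 7,  t_6 = 13,  t_7 = 11,  t_8 = 4,  t_9 = 14,  t_{10} = 3,  t_{11} = 22,  t_{12} = 8,  t_{13} = 5,  t_{14} = 6,  t_{15} = 21,  t_{16} = 16,  t_{17} = 10,  t_{18} = 12,  t_{19} = 19,  t_{20} = 9,  t_{21} = 20,  t_{22} = 1.
The sequence repeats with period 22.
(4102 - 0) mod 22 = 10, so t_{4102} = t_{10} = 3.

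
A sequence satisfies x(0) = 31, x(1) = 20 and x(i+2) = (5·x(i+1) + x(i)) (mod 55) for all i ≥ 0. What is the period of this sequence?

24

We have x(0) = 31,  x(1) = 20,  x(2) = 21,  x(3) = 15,  x(4) = 41,  x(5) = 0,  x(6) = 41,  x(7) = 40,  x(8) = 21,  x(9) = 35,  x(10) = 31,  x(11) = 25,  x(12) = 46,  x(13) = 35,  x(14) = 1,  x(15) = 40,  x(16) = 36,  x(17) = 0,  x(18) = 36,  x(19) = 15,  x(20) = 1,  x(21) = 20,  x(22) = 46,  x(23) = 30,  x(24) = 31,  x(25) = 20.
The sequence repeats with period 24.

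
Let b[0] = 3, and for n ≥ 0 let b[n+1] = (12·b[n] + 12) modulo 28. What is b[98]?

0

Listing terms: b[0] = 3; b[1] = 20; b[2] = 0; b[3] = 12; b[4] = 16; b[5] = 8; b[6] = 24; b[7] = 20.
Since b[7] = b[1] = 20, the sequence is eventually periodic: after a pre-period of length 1 it cycles with period 6.
For n ≥ 1, b[n] depends only on (n - 1) mod 6. (98 - 1) mod 6 = 1, so b[98] = b[2] = 0.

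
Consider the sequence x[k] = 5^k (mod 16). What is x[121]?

x[1] = 5,  x[2] = 9,  x[3] = 13,  x[4] = 1,  x[5] = 5.
The sequence repeats with period 4.
So x[121] = x[1 + ((121-1) mod 4)] = x[1] = 5.

5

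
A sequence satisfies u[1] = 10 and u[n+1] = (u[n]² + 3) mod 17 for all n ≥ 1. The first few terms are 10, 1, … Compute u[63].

4

u[1] = 10,  u[2] = 1,  u[3] = 4,  u[4] = 2,  u[5] = 7,  u[6] = 1.
Since u[6] = u[2] = 1, the sequence is eventually periodic: after a pre-period of length 1 it cycles with period 4.
For n ≥ 2, u[n] depends only on (n - 2) mod 4. (63 - 2) mod 4 = 1, so u[63] = u[3] = 4.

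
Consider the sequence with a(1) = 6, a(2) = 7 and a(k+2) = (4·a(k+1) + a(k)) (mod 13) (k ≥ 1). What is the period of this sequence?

28

Computing terms: a(1) = 6; a(2) = 7; a(3) = 8; a(4) = 0; a(5) = 8; a(6) = 6; a(7) = 6; a(8) = 4; a(9) = 9; a(10) = 1; a(11) = 0; a(12) = 1; a(13) = 4; a(14) = 4; a(15) = 7; a(16) = 6; a(17) = 5; a(18) = 0; a(19) = 5; a(20) = 7; a(21) = 7; a(22) = 9; a(23) = 4; a(24) = 12; a(25) = 0; a(26) = 12; a(27) = 9; a(28) = 9; a(29) = 6; a(30) = 7.
Since (a(29), a(30)) = (a(1), a(2)) = (6, 7) (two consecutive terms determine the rest), the sequence is periodic with period 28.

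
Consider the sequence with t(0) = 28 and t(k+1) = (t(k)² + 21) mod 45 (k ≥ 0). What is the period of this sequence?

Computing terms: t(0) = 28; t(1) = 40; t(2) = 1; t(3) = 22; t(4) = 10; t(5) = 31; t(6) = 37; t(7) = 40.
Since t(7) = t(1) = 40, the sequence is eventually periodic: after a pre-period of length 1 it cycles with period 6.

6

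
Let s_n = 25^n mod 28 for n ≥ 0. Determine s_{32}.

Computing terms: s_0 = 1; s_1 = 25; s_2 = 9; s_3 = 1.
The sequence repeats with period 3.
So s_{32} = s_{0 + ((32-0) mod 3)} = s_2 = 9.

9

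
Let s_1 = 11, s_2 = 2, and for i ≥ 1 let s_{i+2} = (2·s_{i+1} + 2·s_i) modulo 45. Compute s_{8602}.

38

Listing terms: s_1 = 11; s_2 = 2; s_3 = 26; s_4 = 11; s_5 = 29; s_6 = 35; s_7 = 38; s_8 = 11; s_9 = 8; s_{10} = 38; s_{11} = 2; s_{12} = 35; s_{13} = 29; s_{14} = 38; s_{15} = 44; s_{16} = 29; s_{17} = 11; s_{18} = 35; s_{19} = 2; s_{20} = 29; s_{21} = 17; s_{22} = 2; s_{23} = 38; s_{24} = 35; s_{25} = 11; s_{26} = 2.
The sequence repeats with period 24.
(8602 - 1) mod 24 = 9, so s_{8602} = s_{10} = 38.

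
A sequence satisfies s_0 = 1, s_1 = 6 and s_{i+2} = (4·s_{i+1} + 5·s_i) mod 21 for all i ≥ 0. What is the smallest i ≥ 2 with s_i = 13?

5

Computing terms: s_0 = 1,  s_1 = 6,  s_2 = 8,  s_3 = 20,  s_4 = 15,  s_5 = 13,  s_6 = 1,  s_7 = 6.
Since (s_6, s_7) = (s_0, s_1) = (1, 6) (two consecutive terms determine the rest), the sequence is periodic with period 6.
The value 13 first appears (with i ≥ 2) at s_5.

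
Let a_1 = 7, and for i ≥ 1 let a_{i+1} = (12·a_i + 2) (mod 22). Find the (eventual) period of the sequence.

11

a_1 = 7,  a_2 = 20,  a_3 = 0,  a_4 = 2,  a_5 = 4,  a_6 = 6,  a_7 = 8,  a_8 = 10,  a_9 = 12,  a_{10} = 14,  a_{11} = 16,  a_{12} = 18,  a_{13} = 20.
Since a_{13} = a_2 = 20, the sequence is eventually periodic: after a pre-period of length 1 it cycles with period 11.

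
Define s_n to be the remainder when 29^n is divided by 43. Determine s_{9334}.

13

Listing terms: s_1 = 29,  s_2 = 24,  s_3 = 8,  s_4 = 17,  s_5 = 20,  s_6 = 21,  s_7 = 7,  s_8 = 31,  s_9 = 39,  s_{10} = 13,  s_{11} = 33,  s_{12} = 11,  s_{13} = 18,  s_{14} = 6,  s_{15} = 2,  s_{16} = 15,  s_{17} = 5,  s_{18} = 16,  s_{19} = 34,  s_{20} = 40,  s_{21} = 42,  s_{22} = 14,  s_{23} = 19,  s_{24} = 35,  s_{25} = 26,  s_{26} = 23,  s_{27} = 22,  s_{28} = 36,  s_{29} = 12,  s_{30} = 4,  s_{31} = 30,  s_{32} = 10,  s_{33} = 32,  s_{34} = 25,  s_{35} = 37,  s_{36} = 41,  s_{37} = 28,  s_{38} = 38,  s_{39} = 27,  s_{40} = 9,  s_{41} = 3,  s_{42} = 1,  s_{43} = 29.
The sequence repeats with period 42.
So s_{9334} = s_{1 + ((9334-1) mod 42)} = s_{10} = 13.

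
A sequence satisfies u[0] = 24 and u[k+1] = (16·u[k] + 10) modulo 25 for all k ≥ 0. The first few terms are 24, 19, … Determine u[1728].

9

Computing terms: u[0] = 24; u[1] = 19; u[2] = 14; u[3] = 9; u[4] = 4; u[5] = 24.
The sequence repeats with period 5.
(1728 - 0) mod 5 = 3, so u[1728] = u[3] = 9.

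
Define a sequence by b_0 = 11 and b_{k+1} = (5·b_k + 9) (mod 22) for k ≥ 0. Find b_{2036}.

We have b_0 = 11, b_1 = 20, b_2 = 21, b_3 = 4, b_4 = 7, b_5 = 0, b_6 = 9, b_7 = 10, b_8 = 15, b_9 = 18, b_{10} = 11.
Since b_{10} = b_0 = 11, the sequence is periodic with period 10.
(2036 - 0) mod 10 = 6, so b_{2036} = b_6 = 9.

9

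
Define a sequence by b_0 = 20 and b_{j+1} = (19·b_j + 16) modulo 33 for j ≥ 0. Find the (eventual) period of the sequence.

30

Computing terms: b_0 = 20; b_1 = 0; b_2 = 16; b_3 = 23; b_4 = 24; b_5 = 10; b_6 = 8; b_7 = 3; b_8 = 7; b_9 = 17; b_{10} = 9; b_{11} = 22; b_{12} = 5; b_{13} = 12; b_{14} = 13; b_{15} = 32; b_{16} = 30; b_{17} = 25; b_{18} = 29; b_{19} = 6; b_{20} = 31; b_{21} = 11; b_{22} = 27; b_{23} = 1; b_{24} = 2; b_{25} = 21; b_{26} = 19; b_{27} = 14; b_{28} = 18; b_{29} = 28; b_{30} = 20.
Since b_{30} = b_0 = 20, the sequence is periodic with period 30.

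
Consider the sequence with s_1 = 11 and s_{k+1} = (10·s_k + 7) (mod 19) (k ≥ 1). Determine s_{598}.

s_1 = 11,  s_2 = 3,  s_3 = 18,  s_4 = 16,  s_5 = 15,  s_6 = 5,  s_7 = 0,  s_8 = 7,  s_9 = 1,  s_{10} = 17,  s_{11} = 6,  s_{12} = 10,  s_{13} = 12,  s_{14} = 13,  s_{15} = 4,  s_{16} = 9,  s_{17} = 2,  s_{18} = 8,  s_{19} = 11.
Since s_{19} = s_1 = 11, the sequence is periodic with period 18.
(598 - 1) mod 18 = 3, so s_{598} = s_4 = 16.

16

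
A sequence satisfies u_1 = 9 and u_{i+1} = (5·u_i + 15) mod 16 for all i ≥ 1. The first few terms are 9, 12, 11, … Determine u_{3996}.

Listing terms: u_1 = 9, u_2 = 12, u_3 = 11, u_4 = 6, u_5 = 13, u_6 = 0, u_7 = 15, u_8 = 10, u_9 = 1, u_{10} = 4, u_{11} = 3, u_{12} = 14, u_{13} = 5, u_{14} = 8, u_{15} = 7, u_{16} = 2, u_{17} = 9.
Since u_{17} = u_1 = 9, the sequence is periodic with period 16.
(3996 - 1) mod 16 = 11, so u_{3996} = u_{12} = 14.

14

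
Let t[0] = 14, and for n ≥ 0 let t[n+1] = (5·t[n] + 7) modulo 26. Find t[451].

17

t[0] = 14; t[1] = 25; t[2] = 2; t[3] = 17; t[4] = 14.
The sequence repeats with period 4.
So t[451] = t[0 + ((451-0) mod 4)] = t[3] = 17.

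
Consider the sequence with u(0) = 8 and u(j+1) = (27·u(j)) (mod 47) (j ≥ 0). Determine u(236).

1

Computing terms: u(0) = 8; u(1) = 28; u(2) = 4; u(3) = 14; u(4) = 2; u(5) = 7; u(6) = 1; u(7) = 27; u(8) = 24; u(9) = 37; u(10) = 12; u(11) = 42; u(12) = 6; u(13) = 21; u(14) = 3; u(15) = 34; u(16) = 25; u(17) = 17; u(18) = 36; u(19) = 32; u(20) = 18; u(21) = 16; u(22) = 9; u(23) = 8.
Since u(23) = u(0) = 8, the sequence is periodic with period 23.
(236 - 0) mod 23 = 6, so u(236) = u(6) = 1.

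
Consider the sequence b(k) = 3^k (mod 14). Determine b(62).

9

Computing terms: b(1) = 3, b(2) = 9, b(3) = 13, b(4) = 11, b(5) = 5, b(6) = 1, b(7) = 3.
The sequence repeats with period 6.
(62 - 1) mod 6 = 1, so b(62) = b(2) = 9.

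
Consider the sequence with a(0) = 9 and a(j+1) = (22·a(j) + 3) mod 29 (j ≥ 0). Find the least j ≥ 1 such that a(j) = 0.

Listing terms: a(0) = 9; a(1) = 27; a(2) = 17; a(3) = 0; a(4) = 3; a(5) = 11; a(6) = 13; a(7) = 28; a(8) = 10; a(9) = 20; a(10) = 8; a(11) = 5; a(12) = 26; a(13) = 24; a(14) = 9.
Since a(14) = a(0) = 9, the sequence is periodic with period 14.
The value 0 first appears (with j ≥ 1) at a(3).

3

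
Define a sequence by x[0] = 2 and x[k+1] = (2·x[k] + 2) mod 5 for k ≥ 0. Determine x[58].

Listing terms: x[0] = 2, x[1] = 1, x[2] = 4, x[3] = 0, x[4] = 2.
Since x[4] = x[0] = 2, the sequence is periodic with period 4.
(58 - 0) mod 4 = 2, so x[58] = x[2] = 4.

4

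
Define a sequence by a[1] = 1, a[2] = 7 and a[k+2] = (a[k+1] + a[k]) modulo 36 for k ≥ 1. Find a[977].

Computing terms: a[1] = 1,  a[2] = 7,  a[3] = 8,  a[4] = 15,  a[5] = 23,  a[6] = 2,  a[7] = 25,  a[8] = 27,  a[9] = 16,  a[10] = 7,  a[11] = 23,  a[12] = 30,  a[13] = 17,  a[14] = 11,  a[15] = 28,  a[16] = 3,  a[17] = 31,  a[18] = 34,  a[19] = 29,  a[20] = 27,  a[21] = 20,  a[22] = 11,  a[23] = 31,  a[24] = 6,  a[25] = 1,  a[26] = 7.
The sequence repeats with period 24.
(977 - 1) mod 24 = 16, so a[977] = a[17] = 31.

31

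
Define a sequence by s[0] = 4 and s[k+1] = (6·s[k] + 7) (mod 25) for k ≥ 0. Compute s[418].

Computing terms: s[0] = 4, s[1] = 6, s[2] = 18, s[3] = 15, s[4] = 22, s[5] = 14, s[6] = 16, s[7] = 3, s[8] = 0, s[9] = 7, s[10] = 24, s[11] = 1, s[12] = 13, s[13] = 10, s[14] = 17, s[15] = 9, s[16] = 11, s[17] = 23, s[18] = 20, s[19] = 2, s[20] = 19, s[21] = 21, s[22] = 8, s[23] = 5, s[24] = 12, s[25] = 4.
Since s[25] = s[0] = 4, the sequence is periodic with period 25.
(418 - 0) mod 25 = 18, so s[418] = s[18] = 20.

20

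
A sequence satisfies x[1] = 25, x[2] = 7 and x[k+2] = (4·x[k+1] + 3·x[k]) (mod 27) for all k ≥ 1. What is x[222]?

We have x[1] = 25; x[2] = 7; x[3] = 22; x[4] = 1; x[5] = 16; x[6] = 13; x[7] = 19; x[8] = 7; x[9] = 4; x[10] = 10; x[11] = 25; x[12] = 22; x[13] = 1.
Since (x[12], x[13]) = (x[3], x[4]) = (22, 1) (two consecutive terms determine the rest), the sequence is eventually periodic: after a pre-period of length 2 it cycles with period 9.
For k ≥ 3, x[k] depends only on (k - 3) mod 9. (222 - 3) mod 9 = 3, so x[222] = x[6] = 13.

13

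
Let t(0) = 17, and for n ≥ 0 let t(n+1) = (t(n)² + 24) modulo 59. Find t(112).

t(0) = 17; t(1) = 18; t(2) = 53; t(3) = 1; t(4) = 25; t(5) = 0; t(6) = 24; t(7) = 10; t(8) = 6; t(9) = 1.
Since t(9) = t(3) = 1, the sequence is eventually periodic: after a pre-period of length 3 it cycles with period 6.
For n ≥ 3, t(n) depends only on (n - 3) mod 6. (112 - 3) mod 6 = 1, so t(112) = t(4) = 25.

25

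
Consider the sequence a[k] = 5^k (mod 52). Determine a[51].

21

Listing terms: a[1] = 5; a[2] = 25; a[3] = 21; a[4] = 1; a[5] = 5.
Since a[5] = a[1] = 5, the sequence is periodic with period 4.
So a[51] = a[1 + ((51-1) mod 4)] = a[3] = 21.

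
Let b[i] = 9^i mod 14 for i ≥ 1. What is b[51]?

Listing terms: b[1] = 9, b[2] = 11, b[3] = 1, b[4] = 9.
The sequence repeats with period 3.
So b[51] = b[1 + ((51-1) mod 3)] = b[3] = 1.

1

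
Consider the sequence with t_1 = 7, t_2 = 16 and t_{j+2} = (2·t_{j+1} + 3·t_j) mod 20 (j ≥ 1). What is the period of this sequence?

We have t_1 = 7, t_2 = 16, t_3 = 13, t_4 = 14, t_5 = 7, t_6 = 16.
The sequence repeats with period 4.

4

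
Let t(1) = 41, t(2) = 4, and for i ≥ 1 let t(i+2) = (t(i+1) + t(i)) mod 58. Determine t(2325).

41

Listing terms: t(1) = 41; t(2) = 4; t(3) = 45; t(4) = 49; t(5) = 36; t(6) = 27; t(7) = 5; t(8) = 32; t(9) = 37; t(10) = 11; t(11) = 48; t(12) = 1; t(13) = 49; t(14) = 50; t(15) = 41; t(16) = 33; t(17) = 16; t(18) = 49; t(19) = 7; t(20) = 56; t(21) = 5; t(22) = 3; t(23) = 8; t(24) = 11; t(25) = 19; t(26) = 30; t(27) = 49; t(28) = 21; t(29) = 12; t(30) = 33; t(31) = 45; t(32) = 20; t(33) = 7; t(34) = 27; t(35) = 34; t(36) = 3; t(37) = 37; t(38) = 40; t(39) = 19; t(40) = 1; t(41) = 20; t(42) = 21; t(43) = 41; t(44) = 4.
Since (t(43), t(44)) = (t(1), t(2)) = (41, 4) (two consecutive terms determine the rest), the sequence is periodic with period 42.
So t(2325) = t(1 + ((2325-1) mod 42)) = t(15) = 41.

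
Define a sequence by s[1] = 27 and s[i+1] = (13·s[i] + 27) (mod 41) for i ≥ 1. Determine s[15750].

39

Computing terms: s[1] = 27,  s[2] = 9,  s[3] = 21,  s[4] = 13,  s[5] = 32,  s[6] = 33,  s[7] = 5,  s[8] = 10,  s[9] = 34,  s[10] = 18,  s[11] = 15,  s[12] = 17,  s[13] = 2,  s[14] = 12,  s[15] = 19,  s[16] = 28,  s[17] = 22,  s[18] = 26,  s[19] = 37,  s[20] = 16,  s[21] = 30,  s[22] = 7,  s[23] = 36,  s[24] = 3,  s[25] = 25,  s[26] = 24,  s[27] = 11,  s[28] = 6,  s[29] = 23,  s[30] = 39,  s[31] = 1,  s[32] = 40,  s[33] = 14,  s[34] = 4,  s[35] = 38,  s[36] = 29,  s[37] = 35,  s[38] = 31,  s[39] = 20,  s[40] = 0,  s[41] = 27.
The sequence repeats with period 40.
So s[15750] = s[1 + ((15750-1) mod 40)] = s[30] = 39.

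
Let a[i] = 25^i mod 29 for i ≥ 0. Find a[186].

We have a[0] = 1; a[1] = 25; a[2] = 16; a[3] = 23; a[4] = 24; a[5] = 20; a[6] = 7; a[7] = 1.
The sequence repeats with period 7.
(186 - 0) mod 7 = 4, so a[186] = a[4] = 24.

24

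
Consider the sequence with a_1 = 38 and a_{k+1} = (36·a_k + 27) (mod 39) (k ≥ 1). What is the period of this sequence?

Listing terms: a_1 = 38,  a_2 = 30,  a_3 = 15,  a_4 = 21,  a_5 = 3,  a_6 = 18,  a_7 = 12,  a_8 = 30.
Since a_8 = a_2 = 30, the sequence is eventually periodic: after a pre-period of length 1 it cycles with period 6.

6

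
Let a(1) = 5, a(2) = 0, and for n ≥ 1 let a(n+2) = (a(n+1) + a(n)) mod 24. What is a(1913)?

2

a(1) = 5,  a(2) = 0,  a(3) = 5,  a(4) = 5,  a(5) = 10,  a(6) = 15,  a(7) = 1,  a(8) = 16,  a(9) = 17,  a(10) = 9,  a(11) = 2,  a(12) = 11,  a(13) = 13,  a(14) = 0,  a(15) = 13,  a(16) = 13,  a(17) = 2,  a(18) = 15,  a(19) = 17,  a(20) = 8,  a(21) = 1,  a(22) = 9,  a(23) = 10,  a(24) = 19,  a(25) = 5,  a(26) = 0.
Since (a(25), a(26)) = (a(1), a(2)) = (5, 0) (two consecutive terms determine the rest), the sequence is periodic with period 24.
So a(1913) = a(1 + ((1913-1) mod 24)) = a(17) = 2.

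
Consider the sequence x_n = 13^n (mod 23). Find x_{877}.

2

Computing terms: x_0 = 1, x_1 = 13, x_2 = 8, x_3 = 12, x_4 = 18, x_5 = 4, x_6 = 6, x_7 = 9, x_8 = 2, x_9 = 3, x_{10} = 16, x_{11} = 1.
Since x_{11} = x_0 = 1, the sequence is periodic with period 11.
(877 - 0) mod 11 = 8, so x_{877} = x_8 = 2.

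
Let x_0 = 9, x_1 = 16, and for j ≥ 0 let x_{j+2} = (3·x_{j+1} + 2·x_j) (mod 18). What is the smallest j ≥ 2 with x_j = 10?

5

Listing terms: x_0 = 9,  x_1 = 16,  x_2 = 12,  x_3 = 14,  x_4 = 12,  x_5 = 10,  x_6 = 0,  x_7 = 2,  x_8 = 6,  x_9 = 4,  x_{10} = 6,  x_{11} = 8,  x_{12} = 0,  x_{13} = 16,  x_{14} = 12.
Since (x_{13}, x_{14}) = (x_1, x_2) = (16, 12) (two consecutive terms determine the rest), the sequence is eventually periodic: after a pre-period of length 1 it cycles with period 12.
The value 10 first appears (with j ≥ 2) at x_5.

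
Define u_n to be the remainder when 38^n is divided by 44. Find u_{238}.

4

Listing terms: u_0 = 1,  u_1 = 38,  u_2 = 36,  u_3 = 4,  u_4 = 20,  u_5 = 12,  u_6 = 16,  u_7 = 36.
Since u_7 = u_2 = 36, the sequence is eventually periodic: after a pre-period of length 2 it cycles with period 5.
For n ≥ 2, u_n depends only on (n - 2) mod 5. (238 - 2) mod 5 = 1, so u_{238} = u_3 = 4.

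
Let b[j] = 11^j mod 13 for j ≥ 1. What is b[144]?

We have b[1] = 11,  b[2] = 4,  b[3] = 5,  b[4] = 3,  b[5] = 7,  b[6] = 12,  b[7] = 2,  b[8] = 9,  b[9] = 8,  b[10] = 10,  b[11] = 6,  b[12] = 1,  b[13] = 11.
The sequence repeats with period 12.
(144 - 1) mod 12 = 11, so b[144] = b[12] = 1.

1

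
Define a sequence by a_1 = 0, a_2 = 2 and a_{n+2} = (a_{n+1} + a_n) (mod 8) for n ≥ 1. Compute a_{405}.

2

We have a_1 = 0, a_2 = 2, a_3 = 2, a_4 = 4, a_5 = 6, a_6 = 2, a_7 = 0, a_8 = 2.
The sequence repeats with period 6.
So a_{405} = a_{1 + ((405-1) mod 6)} = a_3 = 2.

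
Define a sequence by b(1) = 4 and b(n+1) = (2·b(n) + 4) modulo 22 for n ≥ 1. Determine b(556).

10

We have b(1) = 4; b(2) = 12; b(3) = 6; b(4) = 16; b(5) = 14; b(6) = 10; b(7) = 2; b(8) = 8; b(9) = 20; b(10) = 0; b(11) = 4.
Since b(11) = b(1) = 4, the sequence is periodic with period 10.
(556 - 1) mod 10 = 5, so b(556) = b(6) = 10.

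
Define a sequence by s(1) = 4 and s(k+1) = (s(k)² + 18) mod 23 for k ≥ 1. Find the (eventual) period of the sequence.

Listing terms: s(1) = 4, s(2) = 11, s(3) = 1, s(4) = 19, s(5) = 11.
Since s(5) = s(2) = 11, the sequence is eventually periodic: after a pre-period of length 1 it cycles with period 3.

3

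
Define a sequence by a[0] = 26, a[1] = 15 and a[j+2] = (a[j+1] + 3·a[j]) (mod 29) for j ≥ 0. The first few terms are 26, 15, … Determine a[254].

6

Computing terms: a[0] = 26,  a[1] = 15,  a[2] = 6,  a[3] = 22,  a[4] = 11,  a[5] = 19,  a[6] = 23,  a[7] = 22,  a[8] = 4,  a[9] = 12,  a[10] = 24,  a[11] = 2,  a[12] = 16,  a[13] = 22,  a[14] = 12,  a[15] = 20,  a[16] = 27,  a[17] = 0,  a[18] = 23,  a[19] = 23,  a[20] = 5,  a[21] = 16,  a[22] = 2,  a[23] = 21,  a[24] = 27,  a[25] = 3,  a[26] = 26,  a[27] = 6,  a[28] = 26,  a[29] = 15.
Since (a[28], a[29]) = (a[0], a[1]) = (26, 15) (two consecutive terms determine the rest), the sequence is periodic with period 28.
So a[254] = a[0 + ((254-0) mod 28)] = a[2] = 6.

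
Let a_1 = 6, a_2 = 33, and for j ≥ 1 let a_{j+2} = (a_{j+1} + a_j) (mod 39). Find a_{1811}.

Computing terms: a_1 = 6, a_2 = 33, a_3 = 0, a_4 = 33, a_5 = 33, a_6 = 27, a_7 = 21, a_8 = 9, a_9 = 30, a_{10} = 0, a_{11} = 30, a_{12} = 30, a_{13} = 21, a_{14} = 12, a_{15} = 33, a_{16} = 6, a_{17} = 0, a_{18} = 6, a_{19} = 6, a_{20} = 12, a_{21} = 18, a_{22} = 30, a_{23} = 9, a_{24} = 0, a_{25} = 9, a_{26} = 9, a_{27} = 18, a_{28} = 27, a_{29} = 6, a_{30} = 33.
Since (a_{29}, a_{30}) = (a_1, a_2) = (6, 33) (two consecutive terms determine the rest), the sequence is periodic with period 28.
(1811 - 1) mod 28 = 18, so a_{1811} = a_{19} = 6.

6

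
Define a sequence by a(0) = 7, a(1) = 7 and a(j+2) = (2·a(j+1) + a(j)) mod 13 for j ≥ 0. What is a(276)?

Computing terms: a(0) = 7; a(1) = 7; a(2) = 8; a(3) = 10; a(4) = 2; a(5) = 1; a(6) = 4; a(7) = 9; a(8) = 9; a(9) = 1; a(10) = 11; a(11) = 10; a(12) = 5; a(13) = 7; a(14) = 6; a(15) = 6; a(16) = 5; a(17) = 3; a(18) = 11; a(19) = 12; a(20) = 9; a(21) = 4; a(22) = 4; a(23) = 12; a(24) = 2; a(25) = 3; a(26) = 8; a(27) = 6; a(28) = 7; a(29) = 7.
Since (a(28), a(29)) = (a(0), a(1)) = (7, 7) (two consecutive terms determine the rest), the sequence is periodic with period 28.
So a(276) = a(0 + ((276-0) mod 28)) = a(24) = 2.

2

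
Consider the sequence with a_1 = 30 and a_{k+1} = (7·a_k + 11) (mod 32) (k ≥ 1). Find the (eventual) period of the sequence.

8

We have a_1 = 30,  a_2 = 29,  a_3 = 22,  a_4 = 5,  a_5 = 14,  a_6 = 13,  a_7 = 6,  a_8 = 21,  a_9 = 30.
The sequence repeats with period 8.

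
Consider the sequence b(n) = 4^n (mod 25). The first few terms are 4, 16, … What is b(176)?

We have b(1) = 4; b(2) = 16; b(3) = 14; b(4) = 6; b(5) = 24; b(6) = 21; b(7) = 9; b(8) = 11; b(9) = 19; b(10) = 1; b(11) = 4.
The sequence repeats with period 10.
So b(176) = b(1 + ((176-1) mod 10)) = b(6) = 21.

21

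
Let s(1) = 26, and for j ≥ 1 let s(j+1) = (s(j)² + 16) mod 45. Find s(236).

17

s(1) = 26, s(2) = 17, s(3) = 35, s(4) = 26.
The sequence repeats with period 3.
(236 - 1) mod 3 = 1, so s(236) = s(2) = 17.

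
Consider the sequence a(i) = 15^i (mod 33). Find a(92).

Computing terms: a(1) = 15,  a(2) = 27,  a(3) = 9,  a(4) = 3,  a(5) = 12,  a(6) = 15.
Since a(6) = a(1) = 15, the sequence is periodic with period 5.
So a(92) = a(1 + ((92-1) mod 5)) = a(2) = 27.

27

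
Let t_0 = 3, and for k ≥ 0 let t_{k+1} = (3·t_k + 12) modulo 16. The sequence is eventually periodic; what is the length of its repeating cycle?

Computing terms: t_0 = 3; t_1 = 5; t_2 = 11; t_3 = 13; t_4 = 3.
The sequence repeats with period 4.

4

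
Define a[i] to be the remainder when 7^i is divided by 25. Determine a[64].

We have a[0] = 1,  a[1] = 7,  a[2] = 24,  a[3] = 18,  a[4] = 1.
Since a[4] = a[0] = 1, the sequence is periodic with period 4.
So a[64] = a[0 + ((64-0) mod 4)] = a[0] = 1.

1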